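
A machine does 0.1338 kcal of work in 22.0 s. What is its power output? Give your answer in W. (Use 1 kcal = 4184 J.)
Convert to SI: W = 559.819 J, t = 22.0 s
P = W/t = 559.819/22.0 = 25.45 W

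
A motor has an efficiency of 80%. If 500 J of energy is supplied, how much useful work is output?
W_out = η·W_in = 0.8·500 = 400.0 J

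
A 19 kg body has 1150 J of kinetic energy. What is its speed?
v = √(2·KE/m) = √(2·1150/19) = 11.0 m/s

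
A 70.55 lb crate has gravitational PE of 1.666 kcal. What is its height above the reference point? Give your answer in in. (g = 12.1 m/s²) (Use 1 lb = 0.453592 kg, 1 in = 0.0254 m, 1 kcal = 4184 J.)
Convert to SI: m = 32.0009 kg, PE = 6970.54 J
h = PE/(mg) = 6970.54/(32.0009·12.1) = 18.0019 m = 708.7 in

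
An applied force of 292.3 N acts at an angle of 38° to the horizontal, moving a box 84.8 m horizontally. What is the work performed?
W = F·d·cosθ = (292.3)(84.8)cos(38°) = 19530 J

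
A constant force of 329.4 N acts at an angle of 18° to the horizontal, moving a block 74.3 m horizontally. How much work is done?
W = F·d·cosθ = (329.4)(74.3)cos(18°) = 23280 J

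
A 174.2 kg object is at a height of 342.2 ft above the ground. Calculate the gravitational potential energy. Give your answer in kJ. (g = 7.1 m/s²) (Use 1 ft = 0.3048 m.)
Convert to SI: m = 174.2 kg, h = 104.303 m
PE = mgh = (174.2)(7.1)(104.303) = 129003 J = 129.0 kJ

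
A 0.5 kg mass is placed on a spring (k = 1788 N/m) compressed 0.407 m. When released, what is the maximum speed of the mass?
½kx² = ½mv² ⇒ v = x√(k/m) = (0.407)√(1788/0.5) = 24.34 m/s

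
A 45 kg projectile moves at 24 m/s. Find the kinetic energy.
KE = ½mv² = ½(45)(24)² = 12960.0 J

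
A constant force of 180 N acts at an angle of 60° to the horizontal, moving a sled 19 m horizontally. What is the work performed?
W = F·d·cosθ = (180)(19)cos(60°) = 1710 J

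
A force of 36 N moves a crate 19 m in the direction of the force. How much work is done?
W = F·d = (36)(19) = 684.0 J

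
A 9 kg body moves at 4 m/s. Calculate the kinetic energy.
KE = ½mv² = ½(9)(4)² = 72.0 J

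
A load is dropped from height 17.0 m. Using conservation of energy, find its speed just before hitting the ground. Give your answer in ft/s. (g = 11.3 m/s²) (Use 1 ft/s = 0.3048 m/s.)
mgh = ½mv² ⇒ v = √(2gh) = √(2·11.3·17.0) = 19.601 m/s = 64.31 ft/s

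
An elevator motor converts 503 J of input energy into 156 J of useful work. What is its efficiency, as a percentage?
η = W_out/W_in = 156/503 = 31.01%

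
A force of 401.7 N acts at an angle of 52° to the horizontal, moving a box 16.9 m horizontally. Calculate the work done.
W = F·d·cosθ = (401.7)(16.9)cos(52°) = 4180 J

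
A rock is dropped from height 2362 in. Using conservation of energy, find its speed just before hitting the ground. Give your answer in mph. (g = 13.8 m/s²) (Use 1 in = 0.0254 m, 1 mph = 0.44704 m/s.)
Convert to SI: h = 59.9948 m
mgh = ½mv² ⇒ v = √(2gh) = √(2·13.8·59.9948) = 40.6922 m/s = 91.03 mph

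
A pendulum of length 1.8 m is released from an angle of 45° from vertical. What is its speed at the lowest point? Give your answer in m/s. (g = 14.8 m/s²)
h = L(1 − cosθ) = 1.8(1 − cos45°) = 0.527208 m
v = √(2gh) = √(2·14.8·0.527208) = 3.95 m/s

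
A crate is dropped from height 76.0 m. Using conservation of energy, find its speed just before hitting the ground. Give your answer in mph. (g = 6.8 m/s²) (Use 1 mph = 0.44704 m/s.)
mgh = ½mv² ⇒ v = √(2gh) = √(2·6.8·76.0) = 32.1497 m/s = 71.92 mph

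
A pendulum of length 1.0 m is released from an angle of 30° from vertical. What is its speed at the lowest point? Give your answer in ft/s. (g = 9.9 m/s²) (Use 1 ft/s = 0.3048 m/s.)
h = L(1 − cosθ) = 1.0(1 − cos30°) = 0.133975 m
v = √(2gh) = √(2·9.9·0.133975) = 1.62871 m/s = 5.344 ft/s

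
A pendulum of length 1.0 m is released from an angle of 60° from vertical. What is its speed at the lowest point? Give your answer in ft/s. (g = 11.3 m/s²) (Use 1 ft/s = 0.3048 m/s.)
h = L(1 − cosθ) = 1.0(1 − cos60°) = 0.5 m
v = √(2gh) = √(2·11.3·0.5) = 3.36155 m/s = 11.03 ft/s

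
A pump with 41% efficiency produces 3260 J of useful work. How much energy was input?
W_in = W_out/η = 3260/0.41 = 7951 J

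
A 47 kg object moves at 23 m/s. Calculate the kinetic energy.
KE = ½mv² = ½(47)(23)² = 12431.5 J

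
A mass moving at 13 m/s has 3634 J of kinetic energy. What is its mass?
m = 2·KE/v² = 2·3634/(13)² = 43.01 kg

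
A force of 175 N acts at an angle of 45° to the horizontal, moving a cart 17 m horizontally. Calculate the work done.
W = F·d·cosθ = (175)(17)cos(45°) = 2104 J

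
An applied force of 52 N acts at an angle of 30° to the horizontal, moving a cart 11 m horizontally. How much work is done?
W = F·d·cosθ = (52)(11)cos(30°) = 495.4 J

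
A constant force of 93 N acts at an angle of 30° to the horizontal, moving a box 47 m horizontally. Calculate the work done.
W = F·d·cosθ = (93)(47)cos(30°) = 3785 J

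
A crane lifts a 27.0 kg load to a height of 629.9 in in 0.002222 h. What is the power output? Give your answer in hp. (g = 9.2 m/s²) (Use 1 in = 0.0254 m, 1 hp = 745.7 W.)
Convert to SI: m = 27.0 kg, h = 15.9995 m, t = 7.9992 s
P = mgh/t = (27.0)(9.2)(15.9995)/7.9992 = 496.833 W = 0.6663 hp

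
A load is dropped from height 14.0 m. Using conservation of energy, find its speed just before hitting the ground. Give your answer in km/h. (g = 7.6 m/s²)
mgh = ½mv² ⇒ v = √(2gh) = √(2·7.6·14.0) = 14.5877 m/s = 52.52 km/h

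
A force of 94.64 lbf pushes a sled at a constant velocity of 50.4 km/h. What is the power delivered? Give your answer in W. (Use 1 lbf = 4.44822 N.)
Convert to SI: F = 420.98 N, v = 14.0 m/s
P = Fv = (420.98)(14.0) = 5894 W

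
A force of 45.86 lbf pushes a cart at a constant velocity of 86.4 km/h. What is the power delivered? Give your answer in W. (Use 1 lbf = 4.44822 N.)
Convert to SI: F = 203.995 N, v = 24.0 m/s
P = Fv = (203.995)(24.0) = 4896 W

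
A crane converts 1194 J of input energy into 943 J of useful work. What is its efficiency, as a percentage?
η = W_out/W_in = 943/1194 = 78.98%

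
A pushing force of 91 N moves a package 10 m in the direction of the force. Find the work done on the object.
W = F·d = (91)(10) = 910.0 J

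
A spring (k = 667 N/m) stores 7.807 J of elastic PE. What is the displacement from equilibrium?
x = √(2·PE/k) = √(2·7.807/667) = 0.153 m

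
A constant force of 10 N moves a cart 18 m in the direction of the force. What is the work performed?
W = F·d = (10)(18) = 180.0 J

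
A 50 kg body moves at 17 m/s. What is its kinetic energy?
KE = ½mv² = ½(50)(17)² = 7225.0 J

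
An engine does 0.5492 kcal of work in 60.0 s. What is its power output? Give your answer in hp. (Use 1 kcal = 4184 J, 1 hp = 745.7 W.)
Convert to SI: W = 2297.85 J, t = 60.0 s
P = W/t = 2297.85/60.0 = 38.2975 W = 0.05136 hp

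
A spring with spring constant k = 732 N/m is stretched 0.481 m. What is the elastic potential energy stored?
PE = ½kx² = ½(732)(0.481)² = 84.68 J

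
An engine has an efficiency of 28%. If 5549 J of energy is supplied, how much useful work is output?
W_out = η·W_in = 0.28·5549 = 1553.72 J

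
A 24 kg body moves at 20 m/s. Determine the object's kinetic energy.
KE = ½mv² = ½(24)(20)² = 4800.0 J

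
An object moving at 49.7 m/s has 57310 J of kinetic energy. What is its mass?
m = 2·KE/v² = 2·57310/(49.7)² = 46.4 kg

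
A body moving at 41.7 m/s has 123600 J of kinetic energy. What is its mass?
m = 2·KE/v² = 2·123600/(41.7)² = 142.2 kg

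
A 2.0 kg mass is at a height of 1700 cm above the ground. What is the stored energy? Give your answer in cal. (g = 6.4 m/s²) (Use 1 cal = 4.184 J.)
Convert to SI: m = 2.0 kg, h = 17.0 m
PE = mgh = (2.0)(6.4)(17.0) = 217.6 J = 52.01 cal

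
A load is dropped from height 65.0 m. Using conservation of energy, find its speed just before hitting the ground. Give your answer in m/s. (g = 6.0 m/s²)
mgh = ½mv² ⇒ v = √(2gh) = √(2·6.0·65.0) = 27.93 m/s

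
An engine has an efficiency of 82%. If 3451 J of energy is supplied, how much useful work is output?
W_out = η·W_in = 0.82·3451 = 2829.82 J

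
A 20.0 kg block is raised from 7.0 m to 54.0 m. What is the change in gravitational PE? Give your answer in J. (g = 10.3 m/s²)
ΔPE = mgΔh = (20.0)(10.3)(47.0) = 9682 J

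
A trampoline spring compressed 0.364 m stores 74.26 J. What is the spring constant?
k = 2·PE/x² = 2·74.26/(0.364)² = 1121 N/m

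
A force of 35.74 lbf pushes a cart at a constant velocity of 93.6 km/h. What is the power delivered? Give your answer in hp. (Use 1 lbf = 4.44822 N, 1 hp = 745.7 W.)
Convert to SI: F = 158.979 N, v = 26.0 m/s
P = Fv = (158.979)(26.0) = 4133.46 W = 5.543 hp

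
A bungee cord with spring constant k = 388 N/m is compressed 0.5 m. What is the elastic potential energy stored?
PE = ½kx² = ½(388)(0.5)² = 48.5 J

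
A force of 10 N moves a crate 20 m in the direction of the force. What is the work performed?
W = F·d = (10)(20) = 200.0 J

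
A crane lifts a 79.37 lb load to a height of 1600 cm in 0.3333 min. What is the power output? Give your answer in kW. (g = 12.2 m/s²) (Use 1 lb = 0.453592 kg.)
Convert to SI: m = 36.0016 kg, h = 16.0 m, t = 19.998 s
P = mgh/t = (36.0016)(12.2)(16.0)/19.998 = 351.411 W = 0.3514 kW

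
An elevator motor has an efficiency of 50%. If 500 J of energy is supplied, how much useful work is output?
W_out = η·W_in = 0.5·500 = 250.0 J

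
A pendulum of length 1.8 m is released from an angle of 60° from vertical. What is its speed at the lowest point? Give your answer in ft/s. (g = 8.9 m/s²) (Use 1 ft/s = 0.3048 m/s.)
h = L(1 − cosθ) = 1.8(1 − cos60°) = 0.9 m
v = √(2gh) = √(2·8.9·0.9) = 4.0025 m/s = 13.13 ft/s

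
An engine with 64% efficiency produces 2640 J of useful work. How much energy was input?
W_in = W_out/η = 2640/0.64 = 4125 J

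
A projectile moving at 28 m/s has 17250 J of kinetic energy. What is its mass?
m = 2·KE/v² = 2·17250/(28)² = 44.01 kg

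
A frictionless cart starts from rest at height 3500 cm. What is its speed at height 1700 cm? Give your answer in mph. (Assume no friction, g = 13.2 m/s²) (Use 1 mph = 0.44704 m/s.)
Convert to SI: h₁−h₂ = 18.0 m
mgh₁ = mgh₂ + ½mv² ⇒ v = √(2g(h₁−h₂)) = √(2·13.2·18.0) = 21.7991 m/s = 48.76 mph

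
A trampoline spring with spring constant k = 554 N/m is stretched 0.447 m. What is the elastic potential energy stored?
PE = ½kx² = ½(554)(0.447)² = 55.35 J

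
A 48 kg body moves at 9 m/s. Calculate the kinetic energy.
KE = ½mv² = ½(48)(9)² = 1944.0 J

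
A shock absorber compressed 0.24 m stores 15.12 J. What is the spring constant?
k = 2·PE/x² = 2·15.12/(0.24)² = 525.0 N/m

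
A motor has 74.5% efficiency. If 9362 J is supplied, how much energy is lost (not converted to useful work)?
W_lost = W_in(1 − η) = 9362·(1 − 0.745) = 2387 J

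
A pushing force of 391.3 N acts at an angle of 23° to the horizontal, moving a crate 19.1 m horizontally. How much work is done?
W = F·d·cosθ = (391.3)(19.1)cos(23°) = 6880 J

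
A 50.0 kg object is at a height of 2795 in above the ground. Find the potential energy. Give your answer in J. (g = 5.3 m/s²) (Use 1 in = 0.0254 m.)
Convert to SI: m = 50.0 kg, h = 70.993 m
PE = mgh = (50.0)(5.3)(70.993) = 18810 J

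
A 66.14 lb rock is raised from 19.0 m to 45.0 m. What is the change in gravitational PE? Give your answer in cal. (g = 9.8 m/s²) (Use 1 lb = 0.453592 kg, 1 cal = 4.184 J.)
Convert to SI: m = 30.0006 kg, Δh = 26.0 m
ΔPE = mgΔh = (30.0006)(9.8)(26.0) = 7644.15 J = 1827 cal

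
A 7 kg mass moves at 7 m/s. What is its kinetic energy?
KE = ½mv² = ½(7)(7)² = 171.5 J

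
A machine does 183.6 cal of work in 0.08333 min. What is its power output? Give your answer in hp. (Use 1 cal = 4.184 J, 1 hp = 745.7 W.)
Convert to SI: W = 768.182 J, t = 4.9998 s
P = W/t = 768.182/4.9998 = 153.643 W = 0.206 hp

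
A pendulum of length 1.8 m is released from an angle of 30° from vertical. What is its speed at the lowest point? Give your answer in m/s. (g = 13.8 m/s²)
h = L(1 − cosθ) = 1.8(1 − cos30°) = 0.241154 m
v = √(2gh) = √(2·13.8·0.241154) = 2.58 m/s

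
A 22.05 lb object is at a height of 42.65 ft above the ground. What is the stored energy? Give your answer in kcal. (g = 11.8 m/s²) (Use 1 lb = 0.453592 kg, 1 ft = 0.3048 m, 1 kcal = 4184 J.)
Convert to SI: m = 10.0017 kg, h = 12.9997 m
PE = mgh = (10.0017)(11.8)(12.9997) = 1534.23 J = 0.3667 kcal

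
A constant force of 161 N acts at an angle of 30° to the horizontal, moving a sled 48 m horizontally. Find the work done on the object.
W = F·d·cosθ = (161)(48)cos(30°) = 6693 J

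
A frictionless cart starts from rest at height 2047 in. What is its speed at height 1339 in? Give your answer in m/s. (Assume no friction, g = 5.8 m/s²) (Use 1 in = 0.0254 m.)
Convert to SI: h₁−h₂ = 17.9832 m
mgh₁ = mgh₂ + ½mv² ⇒ v = √(2g(h₁−h₂)) = √(2·5.8·17.9832) = 14.44 m/s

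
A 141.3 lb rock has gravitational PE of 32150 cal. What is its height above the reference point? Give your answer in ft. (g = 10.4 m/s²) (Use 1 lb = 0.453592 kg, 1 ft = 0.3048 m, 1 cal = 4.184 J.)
Convert to SI: m = 64.0925 kg, PE = 134516 J
h = PE/(mg) = 134516/(64.0925·10.4) = 201.805 m = 662.1 ft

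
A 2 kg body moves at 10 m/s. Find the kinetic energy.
KE = ½mv² = ½(2)(10)² = 100.0 J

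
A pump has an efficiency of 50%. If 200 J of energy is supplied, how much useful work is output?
W_out = η·W_in = 0.5·200 = 100.0 J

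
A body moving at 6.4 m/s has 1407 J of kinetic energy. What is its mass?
m = 2·KE/v² = 2·1407/(6.4)² = 68.7 kg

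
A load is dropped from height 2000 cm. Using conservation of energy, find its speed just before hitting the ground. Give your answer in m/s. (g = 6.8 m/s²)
Convert to SI: h = 20.0 m
mgh = ½mv² ⇒ v = √(2gh) = √(2·6.8·20.0) = 16.49 m/s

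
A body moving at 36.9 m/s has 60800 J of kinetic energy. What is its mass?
m = 2·KE/v² = 2·60800/(36.9)² = 89.31 kg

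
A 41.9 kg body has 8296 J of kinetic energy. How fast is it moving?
v = √(2·KE/m) = √(2·8296/41.9) = 19.9 m/s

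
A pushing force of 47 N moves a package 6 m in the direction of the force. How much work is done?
W = F·d = (47)(6) = 282.0 J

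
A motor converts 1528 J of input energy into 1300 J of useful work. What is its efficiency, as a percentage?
η = W_out/W_in = 1300/1528 = 85.08%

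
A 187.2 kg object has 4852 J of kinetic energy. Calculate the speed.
v = √(2·KE/m) = √(2·4852/187.2) = 7.2 m/s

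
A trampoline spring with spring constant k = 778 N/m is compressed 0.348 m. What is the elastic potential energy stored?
PE = ½kx² = ½(778)(0.348)² = 47.11 J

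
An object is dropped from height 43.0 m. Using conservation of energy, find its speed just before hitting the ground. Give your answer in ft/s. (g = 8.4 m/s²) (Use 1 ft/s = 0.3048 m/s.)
mgh = ½mv² ⇒ v = √(2gh) = √(2·8.4·43.0) = 26.8775 m/s = 88.18 ft/s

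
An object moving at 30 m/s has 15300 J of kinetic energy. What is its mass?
m = 2·KE/v² = 2·15300/(30)² = 34.0 kg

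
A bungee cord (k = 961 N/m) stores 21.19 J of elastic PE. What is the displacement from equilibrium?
x = √(2·PE/k) = √(2·21.19/961) = 0.21 m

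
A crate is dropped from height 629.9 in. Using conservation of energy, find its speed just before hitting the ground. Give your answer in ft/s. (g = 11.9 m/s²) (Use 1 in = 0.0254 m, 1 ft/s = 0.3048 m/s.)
Convert to SI: h = 15.9995 m
mgh = ½mv² ⇒ v = √(2gh) = √(2·11.9·15.9995) = 19.5138 m/s = 64.02 ft/s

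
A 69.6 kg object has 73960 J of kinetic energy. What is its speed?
v = √(2·KE/m) = √(2·73960/69.6) = 46.1 m/s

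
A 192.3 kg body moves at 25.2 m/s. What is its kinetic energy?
KE = ½mv² = ½(192.3)(25.2)² = 61060 J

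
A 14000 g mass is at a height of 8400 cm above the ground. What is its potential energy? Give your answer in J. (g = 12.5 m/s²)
Convert to SI: m = 14.0 kg, h = 84.0 m
PE = mgh = (14.0)(12.5)(84.0) = 14700 J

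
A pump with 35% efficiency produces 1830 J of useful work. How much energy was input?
W_in = W_out/η = 1830/0.35 = 5229 J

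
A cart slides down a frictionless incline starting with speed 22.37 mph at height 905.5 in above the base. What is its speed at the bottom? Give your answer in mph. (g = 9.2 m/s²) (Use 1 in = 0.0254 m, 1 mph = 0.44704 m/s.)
Convert to SI: v₀ = 10.0003 m/s, h = 22.9997 m
½mv₀² + mgh = ½mv² ⇒ v = √(v₀² + 2gh) = √(10.0003² + 2·9.2·22.9997) = 22.8736 m/s = 51.17 mph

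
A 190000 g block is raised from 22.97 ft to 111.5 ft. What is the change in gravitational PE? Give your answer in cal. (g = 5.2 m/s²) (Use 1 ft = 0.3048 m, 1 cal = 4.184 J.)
Convert to SI: m = 190.0 kg, Δh = 26.9839 m
ΔPE = mgΔh = (190.0)(5.2)(26.9839) = 26660.1 J = 6372 cal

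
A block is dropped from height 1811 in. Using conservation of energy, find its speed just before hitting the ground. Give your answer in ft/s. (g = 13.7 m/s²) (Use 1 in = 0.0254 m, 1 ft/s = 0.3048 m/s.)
Convert to SI: h = 45.9994 m
mgh = ½mv² ⇒ v = √(2gh) = √(2·13.7·45.9994) = 35.5019 m/s = 116.5 ft/s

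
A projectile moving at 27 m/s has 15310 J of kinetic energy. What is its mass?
m = 2·KE/v² = 2·15310/(27)² = 42.0 kg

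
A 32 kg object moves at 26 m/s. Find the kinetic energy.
KE = ½mv² = ½(32)(26)² = 10816.0 J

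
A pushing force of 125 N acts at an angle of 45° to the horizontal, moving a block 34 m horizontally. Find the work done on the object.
W = F·d·cosθ = (125)(34)cos(45°) = 3005 J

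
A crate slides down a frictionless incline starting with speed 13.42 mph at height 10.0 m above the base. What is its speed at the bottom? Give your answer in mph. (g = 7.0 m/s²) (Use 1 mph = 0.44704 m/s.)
Convert to SI: v₀ = 5.99928 m/s, h = 10.0 m
½mv₀² + mgh = ½mv² ⇒ v = √(v₀² + 2gh) = √(5.99928² + 2·7.0·10.0) = 13.2662 m/s = 29.68 mph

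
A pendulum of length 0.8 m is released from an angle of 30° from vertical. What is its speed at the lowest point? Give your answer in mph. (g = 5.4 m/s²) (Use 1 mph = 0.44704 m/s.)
h = L(1 − cosθ) = 0.8(1 − cos30°) = 0.10718 m
v = √(2gh) = √(2·5.4·0.10718) = 1.07589 m/s = 2.407 mph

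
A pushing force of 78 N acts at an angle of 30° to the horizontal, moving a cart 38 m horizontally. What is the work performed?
W = F·d·cosθ = (78)(38)cos(30°) = 2567 J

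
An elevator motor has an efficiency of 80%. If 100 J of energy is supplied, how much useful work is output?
W_out = η·W_in = 0.8·100 = 80.0 J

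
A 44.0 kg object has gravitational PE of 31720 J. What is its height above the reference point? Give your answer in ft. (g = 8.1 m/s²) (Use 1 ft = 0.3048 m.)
h = PE/(mg) = 31720.0/(44.0·8.1) = 89.0011 m = 292.0 ft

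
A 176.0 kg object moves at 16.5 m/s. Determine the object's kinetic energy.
KE = ½mv² = ½(176.0)(16.5)² = 23960 J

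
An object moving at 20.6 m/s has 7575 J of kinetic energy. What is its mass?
m = 2·KE/v² = 2·7575/(20.6)² = 35.7 kg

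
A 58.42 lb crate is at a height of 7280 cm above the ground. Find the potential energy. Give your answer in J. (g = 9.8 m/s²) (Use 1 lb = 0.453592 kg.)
Convert to SI: m = 26.4988 kg, h = 72.8 m
PE = mgh = (26.4988)(9.8)(72.8) = 18910 J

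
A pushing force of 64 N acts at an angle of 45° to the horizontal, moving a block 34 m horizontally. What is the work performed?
W = F·d·cosθ = (64)(34)cos(45°) = 1539 J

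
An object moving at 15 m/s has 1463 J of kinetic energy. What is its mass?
m = 2·KE/v² = 2·1463/(15)² = 13.0 kg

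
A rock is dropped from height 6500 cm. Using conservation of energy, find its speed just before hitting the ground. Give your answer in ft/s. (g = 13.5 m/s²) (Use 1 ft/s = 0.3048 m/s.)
Convert to SI: h = 65.0 m
mgh = ½mv² ⇒ v = √(2gh) = √(2·13.5·65.0) = 41.8927 m/s = 137.4 ft/s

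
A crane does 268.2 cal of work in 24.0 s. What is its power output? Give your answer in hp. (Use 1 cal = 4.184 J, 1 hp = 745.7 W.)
Convert to SI: W = 1122.15 J, t = 24.0 s
P = W/t = 1122.15/24.0 = 46.7562 W = 0.0627 hp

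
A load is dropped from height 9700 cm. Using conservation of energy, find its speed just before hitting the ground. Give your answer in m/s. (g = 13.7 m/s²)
Convert to SI: h = 97.0 m
mgh = ½mv² ⇒ v = √(2gh) = √(2·13.7·97.0) = 51.55 m/s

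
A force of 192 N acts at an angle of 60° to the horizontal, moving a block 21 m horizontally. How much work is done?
W = F·d·cosθ = (192)(21)cos(60°) = 2016 J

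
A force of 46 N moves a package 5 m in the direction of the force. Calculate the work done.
W = F·d = (46)(5) = 230.0 J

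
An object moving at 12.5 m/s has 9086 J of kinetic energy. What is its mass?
m = 2·KE/v² = 2·9086/(12.5)² = 116.3 kg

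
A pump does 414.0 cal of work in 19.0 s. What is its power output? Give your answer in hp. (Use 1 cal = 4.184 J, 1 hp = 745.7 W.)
Convert to SI: W = 1732.18 J, t = 19.0 s
P = W/t = 1732.18/19.0 = 91.1672 W = 0.1223 hp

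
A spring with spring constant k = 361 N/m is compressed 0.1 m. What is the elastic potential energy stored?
PE = ½kx² = ½(361)(0.1)² = 1.805 J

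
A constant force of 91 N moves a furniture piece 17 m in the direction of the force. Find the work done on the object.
W = F·d = (91)(17) = 1547 J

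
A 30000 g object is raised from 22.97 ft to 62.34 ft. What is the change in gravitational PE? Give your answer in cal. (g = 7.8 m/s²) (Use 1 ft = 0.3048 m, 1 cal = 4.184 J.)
Convert to SI: m = 30.0 kg, Δh = 12.0 m
ΔPE = mgΔh = (30.0)(7.8)(12.0) = 2807.99 J = 671.1 cal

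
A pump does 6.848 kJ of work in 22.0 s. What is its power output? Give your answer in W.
Convert to SI: W = 6848.0 J, t = 22.0 s
P = W/t = 6848.0/22.0 = 311.3 W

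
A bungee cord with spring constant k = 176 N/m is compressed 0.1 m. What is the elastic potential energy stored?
PE = ½kx² = ½(176)(0.1)² = 0.88 J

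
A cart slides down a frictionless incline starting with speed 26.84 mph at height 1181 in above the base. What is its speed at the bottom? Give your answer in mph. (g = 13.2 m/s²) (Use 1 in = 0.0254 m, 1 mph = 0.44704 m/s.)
Convert to SI: v₀ = 11.9986 m/s, h = 29.9974 m
½mv₀² + mgh = ½mv² ⇒ v = √(v₀² + 2gh) = √(11.9986² + 2·13.2·29.9974) = 30.5924 m/s = 68.43 mph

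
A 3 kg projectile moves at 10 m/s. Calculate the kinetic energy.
KE = ½mv² = ½(3)(10)² = 150.0 J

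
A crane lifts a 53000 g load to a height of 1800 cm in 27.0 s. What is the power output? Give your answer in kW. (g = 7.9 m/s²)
Convert to SI: m = 53.0 kg, h = 18.0 m, t = 27.0 s
P = mgh/t = (53.0)(7.9)(18.0)/27.0 = 279.133 W = 0.2791 kW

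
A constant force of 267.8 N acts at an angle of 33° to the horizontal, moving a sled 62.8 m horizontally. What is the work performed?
W = F·d·cosθ = (267.8)(62.8)cos(33°) = 14100 J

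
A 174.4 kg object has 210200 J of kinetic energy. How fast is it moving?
v = √(2·KE/m) = √(2·210200/174.4) = 49.1 m/s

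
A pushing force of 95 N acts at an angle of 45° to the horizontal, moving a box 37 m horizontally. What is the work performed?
W = F·d·cosθ = (95)(37)cos(45°) = 2485 J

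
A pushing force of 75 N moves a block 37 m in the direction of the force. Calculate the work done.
W = F·d = (75)(37) = 2775 J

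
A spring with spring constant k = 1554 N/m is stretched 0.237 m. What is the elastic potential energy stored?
PE = ½kx² = ½(1554)(0.237)² = 43.64 J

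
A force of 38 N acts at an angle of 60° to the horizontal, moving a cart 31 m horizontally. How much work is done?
W = F·d·cosθ = (38)(31)cos(60°) = 589.0 J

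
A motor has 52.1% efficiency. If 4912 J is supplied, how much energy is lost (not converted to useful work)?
W_lost = W_in(1 − η) = 4912·(1 − 0.521) = 2353 J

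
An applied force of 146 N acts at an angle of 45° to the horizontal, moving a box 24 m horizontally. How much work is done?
W = F·d·cosθ = (146)(24)cos(45°) = 2478 J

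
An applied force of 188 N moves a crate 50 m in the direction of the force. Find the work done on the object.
W = F·d = (188)(50) = 9400 J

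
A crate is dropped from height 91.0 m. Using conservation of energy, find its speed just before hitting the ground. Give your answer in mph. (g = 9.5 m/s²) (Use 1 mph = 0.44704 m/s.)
mgh = ½mv² ⇒ v = √(2gh) = √(2·9.5·91.0) = 41.5812 m/s = 93.01 mph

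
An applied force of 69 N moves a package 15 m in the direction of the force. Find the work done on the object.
W = F·d = (69)(15) = 1035 J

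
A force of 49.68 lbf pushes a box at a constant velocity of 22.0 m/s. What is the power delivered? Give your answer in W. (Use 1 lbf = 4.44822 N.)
Convert to SI: F = 220.988 N, v = 22.0 m/s
P = Fv = (220.988)(22.0) = 4862 W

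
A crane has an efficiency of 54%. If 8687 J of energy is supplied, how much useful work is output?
W_out = η·W_in = 0.54·8687 = 4690.98 J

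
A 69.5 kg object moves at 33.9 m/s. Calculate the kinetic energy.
KE = ½mv² = ½(69.5)(33.9)² = 39940 J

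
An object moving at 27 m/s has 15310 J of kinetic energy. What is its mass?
m = 2·KE/v² = 2·15310/(27)² = 42.0 kg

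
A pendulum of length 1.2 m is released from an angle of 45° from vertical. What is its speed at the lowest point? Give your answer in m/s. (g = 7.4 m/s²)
h = L(1 − cosθ) = 1.2(1 − cos45°) = 0.351472 m
v = √(2gh) = √(2·7.4·0.351472) = 2.281 m/s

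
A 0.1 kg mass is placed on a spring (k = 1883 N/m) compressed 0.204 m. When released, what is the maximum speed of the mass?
½kx² = ½mv² ⇒ v = x√(k/m) = (0.204)√(1883/0.1) = 27.99 m/s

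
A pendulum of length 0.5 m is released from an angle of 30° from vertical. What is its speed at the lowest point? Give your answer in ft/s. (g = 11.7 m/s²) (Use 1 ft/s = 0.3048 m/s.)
h = L(1 − cosθ) = 0.5(1 − cos30°) = 0.0669873 m
v = √(2gh) = √(2·11.7·0.0669873) = 1.252 m/s = 4.108 ft/s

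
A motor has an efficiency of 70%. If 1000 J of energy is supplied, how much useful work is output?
W_out = η·W_in = 0.7·1000 = 700.0 J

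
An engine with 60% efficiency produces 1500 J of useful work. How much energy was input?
W_in = W_out/η = 1500/0.6 = 2500 J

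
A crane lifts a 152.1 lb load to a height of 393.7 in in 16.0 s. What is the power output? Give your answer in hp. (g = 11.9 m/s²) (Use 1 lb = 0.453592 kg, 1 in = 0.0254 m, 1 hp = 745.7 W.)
Convert to SI: m = 68.9913 kg, h = 9.99998 m, t = 16.0 s
P = mgh/t = (68.9913)(11.9)(9.99998)/16.0 = 513.122 W = 0.6881 hp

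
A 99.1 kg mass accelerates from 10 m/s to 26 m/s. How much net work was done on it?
W = ΔKE = ½m(v₂² − v₁²) = ½(99.1)(26² − 10²) = 28540.8 J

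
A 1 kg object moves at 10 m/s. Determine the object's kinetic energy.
KE = ½mv² = ½(1)(10)² = 50.0 J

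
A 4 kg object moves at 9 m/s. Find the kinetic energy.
KE = ½mv² = ½(4)(9)² = 162.0 J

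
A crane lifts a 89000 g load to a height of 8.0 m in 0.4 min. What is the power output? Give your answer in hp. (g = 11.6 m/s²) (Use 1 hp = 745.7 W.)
Convert to SI: m = 89.0 kg, h = 8.0 m, t = 24.0 s
P = mgh/t = (89.0)(11.6)(8.0)/24.0 = 344.133 W = 0.4615 hp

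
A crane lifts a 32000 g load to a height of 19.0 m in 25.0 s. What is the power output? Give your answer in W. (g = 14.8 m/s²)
Convert to SI: m = 32.0 kg, h = 19.0 m, t = 25.0 s
P = mgh/t = (32.0)(14.8)(19.0)/25.0 = 359.9 W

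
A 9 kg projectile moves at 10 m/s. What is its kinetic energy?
KE = ½mv² = ½(9)(10)² = 450.0 J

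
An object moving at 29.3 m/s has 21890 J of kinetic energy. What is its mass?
m = 2·KE/v² = 2·21890/(29.3)² = 51.0 kg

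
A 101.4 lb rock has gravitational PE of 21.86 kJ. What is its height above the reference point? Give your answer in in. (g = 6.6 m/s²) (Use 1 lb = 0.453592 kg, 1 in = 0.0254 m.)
Convert to SI: m = 45.9942 kg, PE = 21860.0 J
h = PE/(mg) = 21860.0/(45.9942·6.6) = 72.0117 m = 2835 in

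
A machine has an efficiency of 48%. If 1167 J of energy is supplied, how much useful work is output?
W_out = η·W_in = 0.48·1167 = 560.16 J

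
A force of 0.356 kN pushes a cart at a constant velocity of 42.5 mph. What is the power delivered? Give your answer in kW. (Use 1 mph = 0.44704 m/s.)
Convert to SI: F = 356.0 N, v = 18.9992 m/s
P = Fv = (356.0)(18.9992) = 6763.72 W = 6.764 kW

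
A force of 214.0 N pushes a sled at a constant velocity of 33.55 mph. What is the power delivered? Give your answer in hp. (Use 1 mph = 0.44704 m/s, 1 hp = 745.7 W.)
Convert to SI: F = 214.0 N, v = 14.9982 m/s
P = Fv = (214.0)(14.9982) = 3209.61 W = 4.304 hp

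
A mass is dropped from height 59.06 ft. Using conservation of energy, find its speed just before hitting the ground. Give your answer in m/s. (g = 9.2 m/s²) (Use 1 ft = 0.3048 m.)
Convert to SI: h = 18.0015 m
mgh = ½mv² ⇒ v = √(2gh) = √(2·9.2·18.0015) = 18.2 m/s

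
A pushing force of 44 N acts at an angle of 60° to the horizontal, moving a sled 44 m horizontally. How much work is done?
W = F·d·cosθ = (44)(44)cos(60°) = 968.0 J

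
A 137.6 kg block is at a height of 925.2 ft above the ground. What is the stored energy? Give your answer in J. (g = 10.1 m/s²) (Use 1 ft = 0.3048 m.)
Convert to SI: m = 137.6 kg, h = 282.001 m
PE = mgh = (137.6)(10.1)(282.001) = 391900 J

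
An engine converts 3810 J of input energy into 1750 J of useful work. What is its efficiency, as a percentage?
η = W_out/W_in = 1750/3810 = 45.93%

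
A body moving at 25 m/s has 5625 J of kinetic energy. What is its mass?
m = 2·KE/v² = 2·5625/(25)² = 18.0 kg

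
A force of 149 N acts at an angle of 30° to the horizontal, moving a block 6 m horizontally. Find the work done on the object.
W = F·d·cosθ = (149)(6)cos(30°) = 774.2 J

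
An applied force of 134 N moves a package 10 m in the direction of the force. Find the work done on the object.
W = F·d = (134)(10) = 1340 J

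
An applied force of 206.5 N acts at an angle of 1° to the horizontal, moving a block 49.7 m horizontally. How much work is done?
W = F·d·cosθ = (206.5)(49.7)cos(1°) = 10260 J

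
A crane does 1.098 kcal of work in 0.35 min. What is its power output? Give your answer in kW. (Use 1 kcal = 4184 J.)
Convert to SI: W = 4594.03 J, t = 21.0 s
P = W/t = 4594.03/21.0 = 218.763 W = 0.2188 kW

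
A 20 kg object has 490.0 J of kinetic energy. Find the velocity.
v = √(2·KE/m) = √(2·490.0/20) = 7.0 m/s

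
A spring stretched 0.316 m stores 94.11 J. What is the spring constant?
k = 2·PE/x² = 2·94.11/(0.316)² = 1885 N/m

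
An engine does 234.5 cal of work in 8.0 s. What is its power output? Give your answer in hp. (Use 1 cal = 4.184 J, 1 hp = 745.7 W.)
Convert to SI: W = 981.148 J, t = 8.0 s
P = W/t = 981.148/8.0 = 122.644 W = 0.1645 hp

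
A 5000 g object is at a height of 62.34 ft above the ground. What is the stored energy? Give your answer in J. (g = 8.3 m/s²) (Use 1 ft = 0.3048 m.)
Convert to SI: m = 5.0 kg, h = 19.0012 m
PE = mgh = (5.0)(8.3)(19.0012) = 788.6 J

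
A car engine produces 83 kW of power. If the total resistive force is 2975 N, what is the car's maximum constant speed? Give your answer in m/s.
P = Fv ⇒ v = P/F = 83000 W/2975.0 N = 27.9 m/s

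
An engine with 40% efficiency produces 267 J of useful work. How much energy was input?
W_in = W_out/η = 267/0.4 = 667.5 J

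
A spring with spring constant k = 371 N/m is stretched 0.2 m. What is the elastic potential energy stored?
PE = ½kx² = ½(371)(0.2)² = 7.42 J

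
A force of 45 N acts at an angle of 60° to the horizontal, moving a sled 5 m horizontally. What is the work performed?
W = F·d·cosθ = (45)(5)cos(60°) = 112.5 J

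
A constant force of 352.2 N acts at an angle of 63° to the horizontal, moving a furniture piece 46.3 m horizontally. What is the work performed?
W = F·d·cosθ = (352.2)(46.3)cos(63°) = 7403 J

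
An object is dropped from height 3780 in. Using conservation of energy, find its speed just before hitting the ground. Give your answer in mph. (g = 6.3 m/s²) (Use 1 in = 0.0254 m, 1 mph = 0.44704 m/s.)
Convert to SI: h = 96.012 m
mgh = ½mv² ⇒ v = √(2gh) = √(2·6.3·96.012) = 34.7815 m/s = 77.8 mph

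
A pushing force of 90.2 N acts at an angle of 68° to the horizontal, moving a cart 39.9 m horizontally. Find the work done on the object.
W = F·d·cosθ = (90.2)(39.9)cos(68°) = 1348 J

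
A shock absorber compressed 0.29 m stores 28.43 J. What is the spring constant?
k = 2·PE/x² = 2·28.43/(0.29)² = 676.1 N/m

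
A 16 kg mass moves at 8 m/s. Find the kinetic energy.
KE = ½mv² = ½(16)(8)² = 512.0 J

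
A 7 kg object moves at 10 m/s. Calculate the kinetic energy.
KE = ½mv² = ½(7)(10)² = 350.0 J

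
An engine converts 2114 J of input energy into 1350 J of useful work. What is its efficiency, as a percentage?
η = W_out/W_in = 1350/2114 = 63.86%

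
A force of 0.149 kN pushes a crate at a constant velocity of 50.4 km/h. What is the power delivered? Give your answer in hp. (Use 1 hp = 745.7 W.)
Convert to SI: F = 149.0 N, v = 14.0 m/s
P = Fv = (149.0)(14.0) = 2086.0 W = 2.797 hp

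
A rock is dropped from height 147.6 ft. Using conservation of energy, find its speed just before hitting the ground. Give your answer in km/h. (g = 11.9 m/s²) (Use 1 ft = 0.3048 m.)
Convert to SI: h = 44.9885 m
mgh = ½mv² ⇒ v = √(2gh) = √(2·11.9·44.9885) = 32.7219 m/s = 117.8 km/h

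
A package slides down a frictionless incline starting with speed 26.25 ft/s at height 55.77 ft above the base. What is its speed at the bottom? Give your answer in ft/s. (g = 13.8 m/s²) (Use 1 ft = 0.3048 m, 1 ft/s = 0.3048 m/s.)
Convert to SI: v₀ = 8.001 m/s, h = 16.9987 m
½mv₀² + mgh = ½mv² ⇒ v = √(v₀² + 2gh) = √(8.001² + 2·13.8·16.9987) = 23.0907 m/s = 75.76 ft/s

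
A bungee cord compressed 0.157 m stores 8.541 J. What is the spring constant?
k = 2·PE/x² = 2·8.541/(0.157)² = 693.0 N/m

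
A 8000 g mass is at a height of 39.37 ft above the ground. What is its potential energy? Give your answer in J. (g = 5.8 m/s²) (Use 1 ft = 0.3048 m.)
Convert to SI: m = 8.0 kg, h = 12.0 m
PE = mgh = (8.0)(5.8)(12.0) = 556.8 J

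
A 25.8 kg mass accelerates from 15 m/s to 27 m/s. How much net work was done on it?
W = ΔKE = ½m(v₂² − v₁²) = ½(25.8)(27² − 15²) = 6501.6 J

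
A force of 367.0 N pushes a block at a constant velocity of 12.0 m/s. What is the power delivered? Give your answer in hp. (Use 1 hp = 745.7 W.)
P = Fv = (367.0)(12.0) = 4404.0 W = 5.906 hp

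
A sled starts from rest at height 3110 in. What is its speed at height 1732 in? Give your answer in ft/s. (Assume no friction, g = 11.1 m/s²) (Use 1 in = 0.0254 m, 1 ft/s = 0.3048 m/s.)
Convert to SI: h₁−h₂ = 35.0012 m
mgh₁ = mgh₂ + ½mv² ⇒ v = √(2g(h₁−h₂)) = √(2·11.1·35.0012) = 27.8752 m/s = 91.45 ft/s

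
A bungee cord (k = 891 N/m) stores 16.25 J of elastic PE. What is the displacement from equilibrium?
x = √(2·PE/k) = √(2·16.25/891) = 0.191 m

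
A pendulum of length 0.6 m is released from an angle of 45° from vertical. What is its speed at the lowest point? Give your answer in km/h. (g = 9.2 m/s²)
h = L(1 − cosθ) = 0.6(1 − cos45°) = 0.175736 m
v = √(2gh) = √(2·9.2·0.175736) = 1.7982 m/s = 6.474 km/h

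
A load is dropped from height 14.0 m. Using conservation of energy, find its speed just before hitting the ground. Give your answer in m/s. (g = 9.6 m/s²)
mgh = ½mv² ⇒ v = √(2gh) = √(2·9.6·14.0) = 16.4 m/s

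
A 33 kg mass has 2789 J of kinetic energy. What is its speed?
v = √(2·KE/m) = √(2·2789/33) = 13.0 m/s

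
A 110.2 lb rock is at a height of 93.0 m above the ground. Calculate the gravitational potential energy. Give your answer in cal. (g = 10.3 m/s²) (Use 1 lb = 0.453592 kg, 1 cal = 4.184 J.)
Convert to SI: m = 49.9858 kg, h = 93.0 m
PE = mgh = (49.9858)(10.3)(93.0) = 47881.4 J = 11440 cal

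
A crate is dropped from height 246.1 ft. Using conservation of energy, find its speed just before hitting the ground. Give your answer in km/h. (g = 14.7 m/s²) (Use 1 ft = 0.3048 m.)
Convert to SI: h = 75.0113 m
mgh = ½mv² ⇒ v = √(2gh) = √(2·14.7·75.0113) = 46.961 m/s = 169.1 km/h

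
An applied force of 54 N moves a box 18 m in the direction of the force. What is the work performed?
W = F·d = (54)(18) = 972.0 J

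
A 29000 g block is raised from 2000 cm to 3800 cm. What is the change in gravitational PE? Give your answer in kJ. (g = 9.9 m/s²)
Convert to SI: m = 29.0 kg, Δh = 18.0 m
ΔPE = mgΔh = (29.0)(9.9)(18.0) = 5167.8 J = 5.168 kJ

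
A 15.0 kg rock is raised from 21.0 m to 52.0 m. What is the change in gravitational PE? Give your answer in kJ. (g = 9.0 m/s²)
ΔPE = mgΔh = (15.0)(9.0)(31.0) = 4185.0 J = 4.185 kJ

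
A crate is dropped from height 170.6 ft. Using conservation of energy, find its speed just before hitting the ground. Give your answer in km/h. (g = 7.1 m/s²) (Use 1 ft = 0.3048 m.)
Convert to SI: h = 51.9989 m
mgh = ½mv² ⇒ v = √(2gh) = √(2·7.1·51.9989) = 27.1732 m/s = 97.82 km/h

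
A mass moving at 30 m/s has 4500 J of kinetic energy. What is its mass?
m = 2·KE/v² = 2·4500/(30)² = 10.0 kg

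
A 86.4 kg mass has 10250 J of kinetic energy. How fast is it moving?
v = √(2·KE/m) = √(2·10250/86.4) = 15.4 m/s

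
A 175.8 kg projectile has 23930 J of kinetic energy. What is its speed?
v = √(2·KE/m) = √(2·23930/175.8) = 16.5 m/s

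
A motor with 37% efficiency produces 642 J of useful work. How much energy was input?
W_in = W_out/η = 642/0.37 = 1735 J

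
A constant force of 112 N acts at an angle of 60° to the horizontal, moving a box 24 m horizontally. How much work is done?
W = F·d·cosθ = (112)(24)cos(60°) = 1344 J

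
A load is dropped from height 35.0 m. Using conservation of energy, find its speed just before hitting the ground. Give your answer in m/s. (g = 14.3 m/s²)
mgh = ½mv² ⇒ v = √(2gh) = √(2·14.3·35.0) = 31.64 m/s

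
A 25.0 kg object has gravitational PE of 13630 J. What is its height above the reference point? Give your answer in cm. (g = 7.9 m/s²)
h = PE/(mg) = 13630.0/(25.0·7.9) = 69.0127 m = 6901 cm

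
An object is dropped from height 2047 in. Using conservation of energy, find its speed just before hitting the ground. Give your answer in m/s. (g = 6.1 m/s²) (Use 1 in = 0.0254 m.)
Convert to SI: h = 51.9938 m
mgh = ½mv² ⇒ v = √(2gh) = √(2·6.1·51.9938) = 25.19 m/s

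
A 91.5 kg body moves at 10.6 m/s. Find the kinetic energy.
KE = ½mv² = ½(91.5)(10.6)² = 5140 J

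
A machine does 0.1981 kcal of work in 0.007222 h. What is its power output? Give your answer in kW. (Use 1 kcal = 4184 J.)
Convert to SI: W = 828.85 J, t = 25.9992 s
P = W/t = 828.85/25.9992 = 31.8798 W = 0.03188 kW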